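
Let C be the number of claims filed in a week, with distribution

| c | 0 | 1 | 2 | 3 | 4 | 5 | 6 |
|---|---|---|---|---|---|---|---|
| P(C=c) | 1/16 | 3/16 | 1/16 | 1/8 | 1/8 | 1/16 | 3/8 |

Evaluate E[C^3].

E[C^3] = Σ c^3·P(C=c)
 = 0·1/16 + 1·3/16 + 8·1/16 + 27·1/8 + 64·1/8 + 125·1/16 + 216·3/8
 = 0 + 3/16 + 1/2 + 27/8 + 8 + 125/16 + 81
 = 807/8

100.875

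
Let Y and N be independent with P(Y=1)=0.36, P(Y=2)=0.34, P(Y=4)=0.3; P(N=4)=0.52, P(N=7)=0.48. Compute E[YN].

E[YN] = Σ_y Σ_n yn · P(Y=y)P(N=n)
 = 4·0.1872 + 7·0.1728 + 8·0.1768 + 14·0.1632 + 16·0.156 + 28·0.144
 = 0.7488 + 1.2096 + 1.4144 + 2.2848 + 2.496 + 4.032
 = 12.1856

12.1856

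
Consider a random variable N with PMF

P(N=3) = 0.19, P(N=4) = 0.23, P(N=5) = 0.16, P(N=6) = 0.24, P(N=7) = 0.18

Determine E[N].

4.99

E[N] = Σ n·P(N=n)
 = 3·0.19 + 4·0.23 + 5·0.16 + 6·0.24 + 7·0.18
 = 0.57 + 0.92 + 0.8 + 1.44 + 1.26
 = 4.99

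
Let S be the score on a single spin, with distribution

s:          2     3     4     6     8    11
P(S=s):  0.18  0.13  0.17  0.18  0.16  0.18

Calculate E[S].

E[S] = Σ s·P(S=s)
 = 2·0.18 + 3·0.13 + 4·0.17 + 6·0.18 + 8·0.16 + 11·0.18
 = 0.36 + 0.39 + 0.68 + 1.08 + 1.28 + 1.98
 = 5.77

5.77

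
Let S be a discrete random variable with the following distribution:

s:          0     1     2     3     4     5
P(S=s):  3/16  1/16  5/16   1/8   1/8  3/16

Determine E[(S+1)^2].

15.125

E[(S+1)^2] = Σ (s+1)^2·P(S=s)
 = 1·3/16 + 4·1/16 + 9·5/16 + 16·1/8 + 25·1/8 + 36·3/16
 = 3/16 + 1/4 + 45/16 + 2 + 25/8 + 27/4
 = 121/8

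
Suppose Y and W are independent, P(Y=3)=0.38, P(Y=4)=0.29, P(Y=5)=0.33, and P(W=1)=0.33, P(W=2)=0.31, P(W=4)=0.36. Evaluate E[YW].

E[YW] = Σ_y Σ_w yw · P(Y=y)P(W=w)
 = 3·0.1254 + 6·0.1178 + 12·0.1368 + 4·0.0957 + 8·0.0899 + 16·0.1044 + 5·0.1089 + 10·0.1023 + 20·0.1188
 = 0.3762 + 0.7068 + 1.6416 + 0.3828 + 0.7192 + 1.6704 + 0.5445 + 1.023 + 2.376
 = 9.4405

9.4405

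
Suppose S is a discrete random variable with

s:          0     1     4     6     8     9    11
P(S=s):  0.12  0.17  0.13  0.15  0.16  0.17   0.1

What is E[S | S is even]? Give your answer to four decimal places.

4.8214

P(S is even) = 0.12 + 0.13 + 0.15 + 0.16 = 0.56.
E[S | S is even] = [0·0.12 + 4·0.13 + 6·0.15 + 8·0.16] / 0.56
 = 2.7 / 0.56
 = 135/28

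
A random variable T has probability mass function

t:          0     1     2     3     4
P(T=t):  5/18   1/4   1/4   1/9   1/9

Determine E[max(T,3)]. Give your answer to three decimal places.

3.111

E[max(T,3)] = Σ max(t,3)·P(T=t)
 = 3·5/18 + 3·1/4 + 3·1/4 + 3·1/9 + 4·1/9
 = 5/6 + 3/4 + 3/4 + 1/3 + 4/9
 = 28/9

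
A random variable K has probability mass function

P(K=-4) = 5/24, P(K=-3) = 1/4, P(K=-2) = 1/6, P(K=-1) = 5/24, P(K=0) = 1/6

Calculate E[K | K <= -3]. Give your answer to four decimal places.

P(K <= -3) = 5/24 + 1/4 = 11/24.
E[K | K <= -3] = [(-4)·5/24 + (-3)·1/4] / (11/24)
 = -19/12 / (11/24)
 = -38/11

-3.4545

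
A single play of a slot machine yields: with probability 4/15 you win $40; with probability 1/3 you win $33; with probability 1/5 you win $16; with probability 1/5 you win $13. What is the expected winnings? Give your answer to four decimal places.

27.4667

E[payout] = 40·4/15 + 33·1/3 + 16·1/5 + 13·1/5
 = 32/3 + 11 + 16/5 + 13/5
 = 412/15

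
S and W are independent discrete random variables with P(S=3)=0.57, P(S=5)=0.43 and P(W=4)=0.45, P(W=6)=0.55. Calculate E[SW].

19.686

E[SW] = Σ_s Σ_w sw · P(S=s)P(W=w)
 = 12·0.2565 + 18·0.3135 + 20·0.1935 + 30·0.2365
 = 3.078 + 5.643 + 3.87 + 7.095
 = 19.686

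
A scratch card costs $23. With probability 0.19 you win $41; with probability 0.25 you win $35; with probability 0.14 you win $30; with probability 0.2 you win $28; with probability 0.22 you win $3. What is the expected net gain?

4

E[payout] = 41·0.19 + 35·0.25 + 30·0.14 + 28·0.2 + 3·0.22
 = 7.79 + 8.75 + 4.2 + 5.6 + 0.66
 = 27
Net = 27 - 23 = 4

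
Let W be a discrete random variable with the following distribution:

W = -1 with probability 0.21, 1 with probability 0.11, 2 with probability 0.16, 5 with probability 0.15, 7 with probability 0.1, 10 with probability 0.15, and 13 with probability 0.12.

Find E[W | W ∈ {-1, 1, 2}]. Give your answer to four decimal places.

P(W ∈ {-1, 1, 2}) = 0.21 + 0.11 + 0.16 = 0.48.
E[W | W ∈ {-1, 1, 2}] = [(-1)·0.21 + 1·0.11 + 2·0.16] / 0.48
 = 0.22 / 0.48
 = 11/24

0.4583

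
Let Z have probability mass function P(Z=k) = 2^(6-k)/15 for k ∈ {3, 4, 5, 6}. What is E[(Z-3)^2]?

1.4

E[(Z-3)^2] = Σ (z-3)^2·P(Z=z)
 = 0·8/15 + 1·4/15 + 4·2/15 + 9·1/15
 = 0 + 4/15 + 8/15 + 3/5
 = 7/5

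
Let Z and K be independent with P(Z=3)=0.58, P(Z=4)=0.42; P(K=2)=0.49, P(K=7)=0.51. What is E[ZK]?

15.561

E[ZK] = Σ_z Σ_k zk · P(Z=z)P(K=k)
 = 6·0.2842 + 21·0.2958 + 8·0.2058 + 28·0.2142
 = 1.7052 + 6.2118 + 1.6464 + 5.9976
 = 15.561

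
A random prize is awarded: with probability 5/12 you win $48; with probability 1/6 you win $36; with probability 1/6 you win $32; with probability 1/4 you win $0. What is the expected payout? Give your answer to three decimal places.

31.333

E[payout] = 48·5/12 + 36·1/6 + 32·1/6 + 0·1/4
 = 20 + 6 + 16/3 + 0
 = 94/3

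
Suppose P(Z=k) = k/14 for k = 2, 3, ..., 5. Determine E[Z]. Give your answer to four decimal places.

E[Z] = Σ z·P(Z=z)
 = 2·1/7 + 3·3/14 + 4·2/7 + 5·5/14
 = 2/7 + 9/14 + 8/7 + 25/14
 = 27/7

3.8571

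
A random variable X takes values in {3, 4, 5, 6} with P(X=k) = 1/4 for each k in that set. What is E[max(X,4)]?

E[max(X,4)] = Σ max(x,4)·P(X=x)
 = 4·1/4 + 4·1/4 + 5·1/4 + 6·1/4
 = 1 + 1 + 5/4 + 3/2
 = 19/4

4.75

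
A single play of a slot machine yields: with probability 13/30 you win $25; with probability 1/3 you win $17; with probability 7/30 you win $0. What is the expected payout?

E[payout] = 25·13/30 + 17·1/3 + 0·7/30
 = 65/6 + 17/3 + 0
 = 33/2

16.5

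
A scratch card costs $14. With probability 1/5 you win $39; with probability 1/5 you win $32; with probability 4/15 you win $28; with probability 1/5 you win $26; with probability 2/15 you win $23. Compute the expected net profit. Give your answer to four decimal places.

15.9333

E[payout] = 39·1/5 + 32·1/5 + 28·4/15 + 26·1/5 + 23·2/15
 = 39/5 + 32/5 + 112/15 + 26/5 + 46/15
 = 449/15
Net = 449/15 - 14 = 239/15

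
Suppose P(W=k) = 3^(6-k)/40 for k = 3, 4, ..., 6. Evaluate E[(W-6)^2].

E[(W-6)^2] = Σ (w-6)^2·P(W=w)
 = 9·27/40 + 4·9/40 + 1·3/40 + 0·1/40
 = 243/40 + 9/10 + 3/40 + 0
 = 141/20

7.05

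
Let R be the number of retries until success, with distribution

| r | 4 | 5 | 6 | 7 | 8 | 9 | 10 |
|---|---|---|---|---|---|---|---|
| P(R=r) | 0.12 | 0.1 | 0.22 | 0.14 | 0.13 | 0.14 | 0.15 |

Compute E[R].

E[R] = Σ r·P(R=r)
 = 4·0.12 + 5·0.1 + 6·0.22 + 7·0.14 + 8·0.13 + 9·0.14 + 10·0.15
 = 0.48 + 0.5 + 1.32 + 0.98 + 1.04 + 1.26 + 1.5
 = 7.08

7.08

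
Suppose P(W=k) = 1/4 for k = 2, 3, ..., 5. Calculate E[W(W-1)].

E[W(W-1)] = Σ w(w-1)·P(W=w)
 = 2·1/4 + 6·1/4 + 12·1/4 + 20·1/4
 = 1/2 + 3/2 + 3 + 5
 = 10

10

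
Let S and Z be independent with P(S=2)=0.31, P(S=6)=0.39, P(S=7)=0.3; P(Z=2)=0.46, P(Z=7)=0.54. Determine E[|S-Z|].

E[|S-Z|] = Σ_s Σ_z |s-z| · P(S=s)P(Z=z)
 = 0·0.1426 + 5·0.1674 + 4·0.1794 + 1·0.2106 + 5·0.138 + 0·0.162
 = 0 + 0.837 + 0.7176 + 0.2106 + 0.69 + 0
 = 2.4552

2.4552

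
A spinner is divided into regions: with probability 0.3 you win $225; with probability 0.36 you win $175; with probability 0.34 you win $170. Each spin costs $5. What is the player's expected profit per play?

183.3

E[payout] = 225·0.3 + 175·0.36 + 170·0.34
 = 67.5 + 63 + 57.8
 = 188.3
Net = 188.3 - 5 = 183.3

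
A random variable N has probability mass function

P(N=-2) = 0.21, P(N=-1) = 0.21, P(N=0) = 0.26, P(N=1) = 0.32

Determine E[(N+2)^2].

E[(N+2)^2] = Σ (n+2)^2·P(N=n)
 = 0·0.21 + 1·0.21 + 4·0.26 + 9·0.32
 = 0 + 0.21 + 1.04 + 2.88
 = 4.13

4.13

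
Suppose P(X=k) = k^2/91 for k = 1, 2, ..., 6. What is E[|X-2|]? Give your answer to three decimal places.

E[|X-2|] = Σ |x-2|·P(X=x)
 = 1·1/91 + 0·4/91 + 1·9/91 + 2·16/91 + 3·25/91 + 4·36/91
 = 1/91 + 0 + 9/91 + 32/91 + 75/91 + 144/91
 = 261/91

2.868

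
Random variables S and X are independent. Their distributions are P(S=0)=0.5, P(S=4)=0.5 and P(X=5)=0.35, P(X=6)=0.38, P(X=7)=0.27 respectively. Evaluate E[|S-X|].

3.92

E[|S-X|] = Σ_s Σ_x |s-x| · P(S=s)P(X=x)
 = 5·0.175 + 6·0.19 + 7·0.135 + 1·0.175 + 2·0.19 + 3·0.135
 = 0.875 + 1.14 + 0.945 + 0.175 + 0.38 + 0.405
 = 3.92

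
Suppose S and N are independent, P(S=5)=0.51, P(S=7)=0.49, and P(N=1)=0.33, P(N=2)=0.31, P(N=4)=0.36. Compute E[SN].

E[SN] = Σ_s Σ_n sn · P(S=s)P(N=n)
 = 5·0.1683 + 10·0.1581 + 20·0.1836 + 7·0.1617 + 14·0.1519 + 28·0.1764
 = 0.8415 + 1.581 + 3.672 + 1.1319 + 2.1266 + 4.9392
 = 14.2922

14.2922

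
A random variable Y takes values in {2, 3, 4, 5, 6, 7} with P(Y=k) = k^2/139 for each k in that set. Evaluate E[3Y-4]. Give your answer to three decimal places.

E[3Y-4] = Σ (3y-4)·P(Y=y)
 = 2·4/139 + 5·9/139 + 8·16/139 + 11·25/139 + 14·36/139 + 17·49/139
 = 8/139 + 45/139 + 128/139 + 275/139 + 504/139 + 833/139
 = 1793/139

12.899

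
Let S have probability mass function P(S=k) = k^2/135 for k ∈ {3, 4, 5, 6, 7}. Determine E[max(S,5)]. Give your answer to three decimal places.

E[max(S,5)] = Σ max(s,5)·P(S=s)
 = 5·1/15 + 5·16/135 + 5·5/27 + 6·4/15 + 7·49/135
 = 1/3 + 16/27 + 25/27 + 8/5 + 343/135
 = 809/135

5.993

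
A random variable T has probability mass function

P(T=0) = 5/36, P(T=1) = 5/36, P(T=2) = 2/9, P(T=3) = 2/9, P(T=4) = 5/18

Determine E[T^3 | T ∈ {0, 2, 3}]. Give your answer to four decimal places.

P(T ∈ {0, 2, 3}) = 5/36 + 2/9 + 2/9 = 7/12.
E[T^3 | T ∈ {0, 2, 3}] = [0·5/36 + 8·2/9 + 27·2/9] / (7/12)
 = 70/9 / (7/12)
 = 40/3

13.3333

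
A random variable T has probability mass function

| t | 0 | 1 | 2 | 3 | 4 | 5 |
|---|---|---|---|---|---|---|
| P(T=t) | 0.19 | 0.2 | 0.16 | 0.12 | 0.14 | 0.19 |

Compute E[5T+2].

E[5T+2] = Σ (5t+2)·P(T=t)
 = 2·0.19 + 7·0.2 + 12·0.16 + 17·0.12 + 22·0.14 + 27·0.19
 = 0.38 + 1.4 + 1.92 + 2.04 + 3.08 + 5.13
 = 13.95

13.95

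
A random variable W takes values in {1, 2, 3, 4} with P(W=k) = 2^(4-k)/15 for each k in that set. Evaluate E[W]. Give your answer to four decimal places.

1.7333

E[W] = Σ w·P(W=w)
 = 1·8/15 + 2·4/15 + 3·2/15 + 4·1/15
 = 8/15 + 8/15 + 2/5 + 4/15
 = 26/15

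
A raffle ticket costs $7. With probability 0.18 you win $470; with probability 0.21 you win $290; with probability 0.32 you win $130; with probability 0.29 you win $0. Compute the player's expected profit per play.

E[payout] = 470·0.18 + 290·0.21 + 130·0.32 + 0·0.29
 = 84.6 + 60.9 + 41.6 + 0
 = 187.1
Net = 187.1 - 7 = 180.1

180.1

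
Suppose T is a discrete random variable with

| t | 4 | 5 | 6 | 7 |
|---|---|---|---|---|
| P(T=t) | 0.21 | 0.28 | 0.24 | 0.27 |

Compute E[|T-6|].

E[|T-6|] = Σ |t-6|·P(T=t)
 = 2·0.21 + 1·0.28 + 0·0.24 + 1·0.27
 = 0.42 + 0.28 + 0 + 0.27
 = 0.97

0.97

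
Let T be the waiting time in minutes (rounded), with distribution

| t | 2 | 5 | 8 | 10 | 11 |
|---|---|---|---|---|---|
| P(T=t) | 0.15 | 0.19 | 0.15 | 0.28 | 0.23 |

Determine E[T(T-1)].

E[T(T-1)] = Σ t(t-1)·P(T=t)
 = 2·0.15 + 20·0.19 + 56·0.15 + 90·0.28 + 110·0.23
 = 0.3 + 3.8 + 8.4 + 25.2 + 25.3
 = 63

63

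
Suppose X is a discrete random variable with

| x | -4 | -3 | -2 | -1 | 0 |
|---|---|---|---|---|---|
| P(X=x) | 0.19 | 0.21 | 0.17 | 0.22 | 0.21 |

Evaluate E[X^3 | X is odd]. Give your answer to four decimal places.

P(X is odd) = 0.21 + 0.22 = 0.43.
E[X^3 | X is odd] = [(-27)·0.21 + (-1)·0.22] / 0.43
 = -5.89 / 0.43
 = -589/43

-13.6977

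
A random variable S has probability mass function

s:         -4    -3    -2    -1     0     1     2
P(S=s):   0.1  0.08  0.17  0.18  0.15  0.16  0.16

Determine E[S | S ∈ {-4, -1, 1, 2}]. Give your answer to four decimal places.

P(S ∈ {-4, -1, 1, 2}) = 0.1 + 0.18 + 0.16 + 0.16 = 0.6.
E[S | S ∈ {-4, -1, 1, 2}] = [(-4)·0.1 + (-1)·0.18 + 1·0.16 + 2·0.16] / 0.6
 = -0.1 / 0.6
 = -1/6

-0.1667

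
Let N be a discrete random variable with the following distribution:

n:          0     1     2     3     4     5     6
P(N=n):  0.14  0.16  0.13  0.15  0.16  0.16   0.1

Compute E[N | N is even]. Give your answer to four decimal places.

2.8302

P(N is even) = 0.14 + 0.13 + 0.16 + 0.1 = 0.53.
E[N | N is even] = [0·0.14 + 2·0.13 + 4·0.16 + 6·0.1] / 0.53
 = 1.5 / 0.53
 = 150/53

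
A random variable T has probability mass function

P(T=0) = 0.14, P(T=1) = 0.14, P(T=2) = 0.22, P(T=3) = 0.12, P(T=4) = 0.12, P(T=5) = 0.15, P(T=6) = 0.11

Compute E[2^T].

E[2^T] = Σ 2^t·P(T=t)
 = 1·0.14 + 2·0.14 + 4·0.22 + 8·0.12 + 16·0.12 + 32·0.15 + 64·0.11
 = 0.14 + 0.28 + 0.88 + 0.96 + 1.92 + 4.8 + 7.04
 = 16.02

16.02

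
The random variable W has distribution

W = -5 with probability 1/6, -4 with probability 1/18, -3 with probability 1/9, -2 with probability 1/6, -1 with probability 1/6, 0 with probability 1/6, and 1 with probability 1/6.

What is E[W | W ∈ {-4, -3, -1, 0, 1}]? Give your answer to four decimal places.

P(W ∈ {-4, -3, -1, 0, 1}) = 1/18 + 1/9 + 1/6 + 1/6 + 1/6 = 2/3.
E[W | W ∈ {-4, -3, -1, 0, 1}] = [(-4)·1/18 + (-3)·1/9 + (-1)·1/6 + 0·1/6 + 1·1/6] / (2/3)
 = -5/9 / (2/3)
 = -5/6

-0.8333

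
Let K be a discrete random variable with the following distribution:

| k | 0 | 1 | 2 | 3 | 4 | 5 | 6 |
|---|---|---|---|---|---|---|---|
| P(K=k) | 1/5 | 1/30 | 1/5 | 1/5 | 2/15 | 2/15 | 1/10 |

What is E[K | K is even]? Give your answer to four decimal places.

P(K is even) = 1/5 + 1/5 + 2/15 + 1/10 = 19/30.
E[K | K is even] = [0·1/5 + 2·1/5 + 4·2/15 + 6·1/10] / (19/30)
 = 23/15 / (19/30)
 = 46/19

2.4211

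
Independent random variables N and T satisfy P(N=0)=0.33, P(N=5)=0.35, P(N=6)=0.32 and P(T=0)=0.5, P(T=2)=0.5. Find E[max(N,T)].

E[max(N,T)] = Σ_n Σ_t max(n,t) · P(N=n)P(T=t)
 = 0·0.165 + 2·0.165 + 5·0.175 + 5·0.175 + 6·0.16 + 6·0.16
 = 0 + 0.33 + 0.875 + 0.875 + 0.96 + 0.96
 = 4

4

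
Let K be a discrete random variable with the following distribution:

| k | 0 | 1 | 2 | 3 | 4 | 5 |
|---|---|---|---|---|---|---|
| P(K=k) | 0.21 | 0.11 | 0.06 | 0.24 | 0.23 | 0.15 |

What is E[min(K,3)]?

2.09

E[min(K,3)] = Σ min(k,3)·P(K=k)
 = 0·0.21 + 1·0.11 + 2·0.06 + 3·0.24 + 3·0.23 + 3·0.15
 = 0 + 0.11 + 0.12 + 0.72 + 0.69 + 0.45
 = 2.09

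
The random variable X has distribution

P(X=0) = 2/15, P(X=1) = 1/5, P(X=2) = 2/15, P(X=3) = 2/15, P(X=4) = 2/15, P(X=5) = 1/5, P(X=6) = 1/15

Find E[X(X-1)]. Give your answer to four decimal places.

8.6667

E[X(X-1)] = Σ x(x-1)·P(X=x)
 = 0·2/15 + 0·1/5 + 2·2/15 + 6·2/15 + 12·2/15 + 20·1/5 + 30·1/15
 = 0 + 0 + 4/15 + 4/5 + 8/5 + 4 + 2
 = 26/3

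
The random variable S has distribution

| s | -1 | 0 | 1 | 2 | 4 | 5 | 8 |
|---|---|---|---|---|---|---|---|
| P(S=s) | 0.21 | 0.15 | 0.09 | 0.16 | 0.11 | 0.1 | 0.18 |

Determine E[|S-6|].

4.14

E[|S-6|] = Σ |s-6|·P(S=s)
 = 7·0.21 + 6·0.15 + 5·0.09 + 4·0.16 + 2·0.11 + 1·0.1 + 2·0.18
 = 1.47 + 0.9 + 0.45 + 0.64 + 0.22 + 0.1 + 0.36
 = 4.14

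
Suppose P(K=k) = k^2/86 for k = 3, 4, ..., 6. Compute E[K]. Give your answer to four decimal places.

E[K] = Σ k·P(K=k)
 = 3·9/86 + 4·8/43 + 5·25/86 + 6·18/43
 = 27/86 + 32/43 + 125/86 + 108/43
 = 216/43

5.0233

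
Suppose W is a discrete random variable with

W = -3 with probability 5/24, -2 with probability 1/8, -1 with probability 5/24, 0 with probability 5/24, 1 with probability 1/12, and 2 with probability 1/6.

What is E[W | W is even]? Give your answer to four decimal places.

0.1667

P(W is even) = 1/8 + 5/24 + 1/6 = 1/2.
E[W | W is even] = [(-2)·1/8 + 0·5/24 + 2·1/6] / (1/2)
 = 1/12 / (1/2)
 = 1/6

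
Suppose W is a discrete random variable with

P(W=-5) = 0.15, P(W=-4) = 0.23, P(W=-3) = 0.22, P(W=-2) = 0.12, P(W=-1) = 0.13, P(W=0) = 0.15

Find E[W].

E[W] = Σ w·P(W=w)
 = (-5)·0.15 + (-4)·0.23 + (-3)·0.22 + (-2)·0.12 + (-1)·0.13 + 0·0.15
 = (-0.75) + (-0.92) + (-0.66) + (-0.24) + (-0.13) + 0
 = -2.7

-2.7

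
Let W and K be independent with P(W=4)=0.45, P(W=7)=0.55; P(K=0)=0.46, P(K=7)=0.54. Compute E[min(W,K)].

3.051

E[min(W,K)] = Σ_w Σ_k min(w,k) · P(W=w)P(K=k)
 = 0·0.207 + 4·0.243 + 0·0.253 + 7·0.297
 = 0 + 0.972 + 0 + 2.079
 = 3.051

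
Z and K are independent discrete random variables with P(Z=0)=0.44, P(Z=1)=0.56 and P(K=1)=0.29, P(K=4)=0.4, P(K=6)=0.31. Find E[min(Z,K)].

E[min(Z,K)] = Σ_z Σ_k min(z,k) · P(Z=z)P(K=k)
 = 0·0.1276 + 0·0.176 + 0·0.1364 + 1·0.1624 + 1·0.224 + 1·0.1736
 = 0 + 0 + 0 + 0.1624 + 0.224 + 0.1736
 = 0.56

0.56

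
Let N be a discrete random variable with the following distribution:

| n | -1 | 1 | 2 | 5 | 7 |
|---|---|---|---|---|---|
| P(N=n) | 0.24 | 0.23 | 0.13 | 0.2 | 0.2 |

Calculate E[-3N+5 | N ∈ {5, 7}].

-13

P(N ∈ {5, 7}) = 0.2 + 0.2 = 0.4.
E[-3N+5 | N ∈ {5, 7}] = [(-10)·0.2 + (-16)·0.2] / 0.4
 = -5.2 / 0.4
 = -13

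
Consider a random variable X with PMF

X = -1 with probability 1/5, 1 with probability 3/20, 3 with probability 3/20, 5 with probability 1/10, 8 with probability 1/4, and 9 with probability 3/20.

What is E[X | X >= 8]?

P(X >= 8) = 1/4 + 3/20 = 2/5.
E[X | X >= 8] = [8·1/4 + 9·3/20] / (2/5)
 = 67/20 / (2/5)
 = 67/8

8.375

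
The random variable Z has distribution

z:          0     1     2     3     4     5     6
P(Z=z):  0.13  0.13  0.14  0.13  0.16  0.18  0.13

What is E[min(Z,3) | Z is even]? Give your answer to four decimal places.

P(Z is even) = 0.13 + 0.14 + 0.16 + 0.13 = 0.56.
E[min(Z,3) | Z is even] = [0·0.13 + 2·0.14 + 3·0.16 + 3·0.13] / 0.56
 = 1.15 / 0.56
 = 115/56

2.0536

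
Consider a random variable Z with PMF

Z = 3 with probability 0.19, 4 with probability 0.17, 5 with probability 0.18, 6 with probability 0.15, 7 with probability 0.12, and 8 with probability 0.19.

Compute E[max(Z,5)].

5.96

E[max(Z,5)] = Σ max(z,5)·P(Z=z)
 = 5·0.19 + 5·0.17 + 5·0.18 + 6·0.15 + 7·0.12 + 8·0.19
 = 0.95 + 0.85 + 0.9 + 0.9 + 0.84 + 1.52
 = 5.96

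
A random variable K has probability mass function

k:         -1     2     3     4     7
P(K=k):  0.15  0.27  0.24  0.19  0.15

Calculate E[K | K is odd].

P(K is odd) = 0.15 + 0.24 + 0.15 = 0.54.
E[K | K is odd] = [(-1)·0.15 + 3·0.24 + 7·0.15] / 0.54
 = 1.62 / 0.54
 = 3

3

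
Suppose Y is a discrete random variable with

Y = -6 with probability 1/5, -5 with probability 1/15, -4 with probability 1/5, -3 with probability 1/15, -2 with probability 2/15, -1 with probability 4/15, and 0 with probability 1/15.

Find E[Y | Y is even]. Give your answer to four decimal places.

-3.7778

P(Y is even) = 1/5 + 1/5 + 2/15 + 1/15 = 3/5.
E[Y | Y is even] = [(-6)·1/5 + (-4)·1/5 + (-2)·2/15 + 0·1/15] / (3/5)
 = -34/15 / (3/5)
 = -34/9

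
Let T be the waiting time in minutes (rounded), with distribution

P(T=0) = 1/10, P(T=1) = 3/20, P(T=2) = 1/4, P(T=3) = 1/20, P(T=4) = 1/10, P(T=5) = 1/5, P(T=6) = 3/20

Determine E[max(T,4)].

E[max(T,4)] = Σ max(t,4)·P(T=t)
 = 4·1/10 + 4·3/20 + 4·1/4 + 4·1/20 + 4·1/10 + 5·1/5 + 6·3/20
 = 2/5 + 3/5 + 1 + 1/5 + 2/5 + 1 + 9/10
 = 9/2

4.5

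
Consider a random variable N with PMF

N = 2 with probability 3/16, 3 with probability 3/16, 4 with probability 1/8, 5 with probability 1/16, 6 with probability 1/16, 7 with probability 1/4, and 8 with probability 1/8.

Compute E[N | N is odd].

5.25

P(N is odd) = 3/16 + 1/16 + 1/4 = 1/2.
E[N | N is odd] = [3·3/16 + 5·1/16 + 7·1/4] / (1/2)
 = 21/8 / (1/2)
 = 21/4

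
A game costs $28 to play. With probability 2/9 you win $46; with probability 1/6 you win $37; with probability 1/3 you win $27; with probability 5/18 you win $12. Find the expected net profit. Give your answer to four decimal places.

0.7222

E[payout] = 46·2/9 + 37·1/6 + 27·1/3 + 12·5/18
 = 92/9 + 37/6 + 9 + 10/3
 = 517/18
Net = 517/18 - 28 = 13/18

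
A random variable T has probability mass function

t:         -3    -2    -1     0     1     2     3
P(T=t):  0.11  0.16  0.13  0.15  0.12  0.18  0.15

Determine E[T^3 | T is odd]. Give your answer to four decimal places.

2.0980

P(T is odd) = 0.11 + 0.13 + 0.12 + 0.15 = 0.51.
E[T^3 | T is odd] = [(-27)·0.11 + (-1)·0.13 + 1·0.12 + 27·0.15] / 0.51
 = 1.07 / 0.51
 = 107/51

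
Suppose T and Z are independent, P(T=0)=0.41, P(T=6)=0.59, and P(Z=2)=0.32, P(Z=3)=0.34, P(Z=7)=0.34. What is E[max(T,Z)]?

E[max(T,Z)] = Σ_t Σ_z max(t,z) · P(T=t)P(Z=z)
 = 2·0.1312 + 3·0.1394 + 7·0.1394 + 6·0.1888 + 6·0.2006 + 7·0.2006
 = 0.2624 + 0.4182 + 0.9758 + 1.1328 + 1.2036 + 1.4042
 = 5.397

5.397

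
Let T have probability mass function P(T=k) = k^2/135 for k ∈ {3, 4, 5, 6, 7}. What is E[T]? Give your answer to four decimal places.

5.7407

E[T] = Σ t·P(T=t)
 = 3·1/15 + 4·16/135 + 5·5/27 + 6·4/15 + 7·49/135
 = 1/5 + 64/135 + 25/27 + 8/5 + 343/135
 = 155/27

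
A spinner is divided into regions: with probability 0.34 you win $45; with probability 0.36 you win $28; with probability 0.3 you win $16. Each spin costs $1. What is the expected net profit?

E[payout] = 45·0.34 + 28·0.36 + 16·0.3
 = 15.3 + 10.08 + 4.8
 = 30.18
Net = 30.18 - 1 = 29.18

29.18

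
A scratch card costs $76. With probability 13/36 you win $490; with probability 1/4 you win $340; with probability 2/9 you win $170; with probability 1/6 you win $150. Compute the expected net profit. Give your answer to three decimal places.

E[payout] = 490·13/36 + 340·1/4 + 170·2/9 + 150·1/6
 = 3185/18 + 85 + 340/9 + 25
 = 5845/18
Net = 5845/18 - 76 = 4477/18

248.722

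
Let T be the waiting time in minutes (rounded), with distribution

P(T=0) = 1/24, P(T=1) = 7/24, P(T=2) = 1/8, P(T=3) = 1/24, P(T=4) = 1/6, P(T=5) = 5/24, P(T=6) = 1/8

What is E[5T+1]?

E[5T+1] = Σ (5t+1)·P(T=t)
 = 1·1/24 + 6·7/24 + 11·1/8 + 16·1/24 + 21·1/6 + 26·5/24 + 31·1/8
 = 1/24 + 7/4 + 11/8 + 2/3 + 7/2 + 65/12 + 31/8
 = 133/8

16.625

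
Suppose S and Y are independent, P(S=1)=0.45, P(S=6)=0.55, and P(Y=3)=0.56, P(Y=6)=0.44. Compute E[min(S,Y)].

E[min(S,Y)] = Σ_s Σ_y min(s,y) · P(S=s)P(Y=y)
 = 1·0.252 + 1·0.198 + 3·0.308 + 6·0.242
 = 0.252 + 0.198 + 0.924 + 1.452
 = 2.826

2.826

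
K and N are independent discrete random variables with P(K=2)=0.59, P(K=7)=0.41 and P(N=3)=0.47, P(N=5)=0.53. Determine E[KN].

E[KN] = Σ_k Σ_n kn · P(K=k)P(N=n)
 = 6·0.2773 + 10·0.3127 + 21·0.1927 + 35·0.2173
 = 1.6638 + 3.127 + 4.0467 + 7.6055
 = 16.443

16.443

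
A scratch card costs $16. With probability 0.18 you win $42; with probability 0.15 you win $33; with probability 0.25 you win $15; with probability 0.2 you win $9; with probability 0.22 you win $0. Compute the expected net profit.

2.06

E[payout] = 42·0.18 + 33·0.15 + 15·0.25 + 9·0.2 + 0·0.22
 = 7.56 + 4.95 + 3.75 + 1.8 + 0
 = 18.06
Net = 18.06 - 16 = 2.06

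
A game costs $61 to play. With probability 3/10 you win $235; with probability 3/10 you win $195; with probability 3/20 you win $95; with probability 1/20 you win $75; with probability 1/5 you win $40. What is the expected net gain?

94

E[payout] = 235·3/10 + 195·3/10 + 95·3/20 + 75·1/20 + 40·1/5
 = 141/2 + 117/2 + 57/4 + 15/4 + 8
 = 155
Net = 155 - 61 = 94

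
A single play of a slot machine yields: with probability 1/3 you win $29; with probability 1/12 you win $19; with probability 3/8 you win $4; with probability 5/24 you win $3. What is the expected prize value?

13.375

E[payout] = 29·1/3 + 19·1/12 + 4·3/8 + 3·5/24
 = 29/3 + 19/12 + 3/2 + 5/8
 = 107/8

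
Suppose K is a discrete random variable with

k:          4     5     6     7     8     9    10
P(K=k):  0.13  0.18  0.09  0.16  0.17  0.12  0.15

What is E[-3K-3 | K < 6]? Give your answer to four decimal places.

P(K < 6) = 0.13 + 0.18 = 0.31.
E[-3K-3 | K < 6] = [(-15)·0.13 + (-18)·0.18] / 0.31
 = -5.19 / 0.31
 = -519/31

-16.7419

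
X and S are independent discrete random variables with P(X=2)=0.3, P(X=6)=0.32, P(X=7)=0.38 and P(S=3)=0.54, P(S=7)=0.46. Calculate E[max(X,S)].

6.1792

E[max(X,S)] = Σ_x Σ_s max(x,s) · P(X=x)P(S=s)
 = 3·0.162 + 7·0.138 + 6·0.1728 + 7·0.1472 + 7·0.2052 + 7·0.1748
 = 0.486 + 0.966 + 1.0368 + 1.0304 + 1.4364 + 1.2236
 = 6.1792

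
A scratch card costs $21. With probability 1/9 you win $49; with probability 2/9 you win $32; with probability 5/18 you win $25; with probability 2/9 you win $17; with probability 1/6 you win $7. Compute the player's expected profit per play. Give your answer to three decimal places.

E[payout] = 49·1/9 + 32·2/9 + 25·5/18 + 17·2/9 + 7·1/6
 = 49/9 + 64/9 + 125/18 + 34/9 + 7/6
 = 220/9
Net = 220/9 - 21 = 31/9

3.444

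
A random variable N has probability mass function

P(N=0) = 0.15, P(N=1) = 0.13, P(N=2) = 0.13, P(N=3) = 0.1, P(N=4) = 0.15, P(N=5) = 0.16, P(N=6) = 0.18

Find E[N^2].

E[N^2] = Σ n^2·P(N=n)
 = 0·0.15 + 1·0.13 + 4·0.13 + 9·0.1 + 16·0.15 + 25·0.16 + 36·0.18
 = 0 + 0.13 + 0.52 + 0.9 + 2.4 + 4 + 6.48
 = 14.43

14.43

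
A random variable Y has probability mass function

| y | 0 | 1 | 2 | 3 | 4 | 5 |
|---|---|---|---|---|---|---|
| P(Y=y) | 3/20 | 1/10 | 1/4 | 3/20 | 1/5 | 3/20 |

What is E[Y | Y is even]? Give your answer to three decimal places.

P(Y is even) = 3/20 + 1/4 + 1/5 = 3/5.
E[Y | Y is even] = [0·3/20 + 2·1/4 + 4·1/5] / (3/5)
 = 13/10 / (3/5)
 = 13/6

2.167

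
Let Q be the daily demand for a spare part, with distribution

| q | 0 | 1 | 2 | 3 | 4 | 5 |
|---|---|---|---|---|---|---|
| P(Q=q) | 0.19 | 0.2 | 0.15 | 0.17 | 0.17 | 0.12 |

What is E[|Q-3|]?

E[|Q-3|] = Σ |q-3|·P(Q=q)
 = 3·0.19 + 2·0.2 + 1·0.15 + 0·0.17 + 1·0.17 + 2·0.12
 = 0.57 + 0.4 + 0.15 + 0 + 0.17 + 0.24
 = 1.53

1.53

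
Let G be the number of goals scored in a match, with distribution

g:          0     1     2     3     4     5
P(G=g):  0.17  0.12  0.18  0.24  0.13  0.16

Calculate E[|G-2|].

1.44

E[|G-2|] = Σ |g-2|·P(G=g)
 = 2·0.17 + 1·0.12 + 0·0.18 + 1·0.24 + 2·0.13 + 3·0.16
 = 0.34 + 0.12 + 0 + 0.24 + 0.26 + 0.48
 = 1.44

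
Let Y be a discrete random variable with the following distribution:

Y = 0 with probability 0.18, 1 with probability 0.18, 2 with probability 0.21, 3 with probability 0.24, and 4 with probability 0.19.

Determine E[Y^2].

E[Y^2] = Σ y^2·P(Y=y)
 = 0·0.18 + 1·0.18 + 4·0.21 + 9·0.24 + 16·0.19
 = 0 + 0.18 + 0.84 + 2.16 + 3.04
 = 6.22

6.22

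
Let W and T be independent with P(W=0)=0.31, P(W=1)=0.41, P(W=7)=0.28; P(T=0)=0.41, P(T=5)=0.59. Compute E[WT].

6.9915

E[WT] = Σ_w Σ_t wt · P(W=w)P(T=t)
 = 0·0.1271 + 0·0.1829 + 0·0.1681 + 5·0.2419 + 0·0.1148 + 35·0.1652
 = 0 + 0 + 0 + 1.2095 + 0 + 5.782
 = 6.9915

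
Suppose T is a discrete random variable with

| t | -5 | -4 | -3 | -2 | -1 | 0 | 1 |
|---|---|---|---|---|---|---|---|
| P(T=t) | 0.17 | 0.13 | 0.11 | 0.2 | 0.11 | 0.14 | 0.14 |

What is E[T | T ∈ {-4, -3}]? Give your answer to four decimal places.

P(T ∈ {-4, -3}) = 0.13 + 0.11 = 0.24.
E[T | T ∈ {-4, -3}] = [(-4)·0.13 + (-3)·0.11] / 0.24
 = -0.85 / 0.24
 = -85/24

-3.5417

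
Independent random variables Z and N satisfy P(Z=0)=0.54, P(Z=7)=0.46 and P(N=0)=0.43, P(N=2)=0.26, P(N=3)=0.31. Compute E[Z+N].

E[Z+N] = Σ_z Σ_n (z+n) · P(Z=z)P(N=n)
 = 0·0.2322 + 2·0.1404 + 3·0.1674 + 7·0.1978 + 9·0.1196 + 10·0.1426
 = 0 + 0.2808 + 0.5022 + 1.3846 + 1.0764 + 1.426
 = 4.67

4.67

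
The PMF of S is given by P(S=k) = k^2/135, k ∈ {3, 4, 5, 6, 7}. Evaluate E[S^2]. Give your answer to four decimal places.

34.5111

E[S^2] = Σ s^2·P(S=s)
 = 9·1/15 + 16·16/135 + 25·5/27 + 36·4/15 + 49·49/135
 = 3/5 + 256/135 + 125/27 + 48/5 + 2401/135
 = 1553/45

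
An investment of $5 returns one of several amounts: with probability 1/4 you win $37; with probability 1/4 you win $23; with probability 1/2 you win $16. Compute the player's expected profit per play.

18

E[payout] = 37·1/4 + 23·1/4 + 16·1/2
 = 37/4 + 23/4 + 8
 = 23
Net = 23 - 5 = 18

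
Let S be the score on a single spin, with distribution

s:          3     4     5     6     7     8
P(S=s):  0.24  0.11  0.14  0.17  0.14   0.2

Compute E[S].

5.46

E[S] = Σ s·P(S=s)
 = 3·0.24 + 4·0.11 + 5·0.14 + 6·0.17 + 7·0.14 + 8·0.2
 = 0.72 + 0.44 + 0.7 + 1.02 + 0.98 + 1.6
 = 5.46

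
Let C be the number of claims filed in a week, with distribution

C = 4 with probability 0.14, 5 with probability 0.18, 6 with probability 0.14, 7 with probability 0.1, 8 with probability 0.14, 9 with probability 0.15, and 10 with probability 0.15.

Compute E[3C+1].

21.91

E[3C+1] = Σ (3c+1)·P(C=c)
 = 13·0.14 + 16·0.18 + 19·0.14 + 22·0.1 + 25·0.14 + 28·0.15 + 31·0.15
 = 1.82 + 2.88 + 2.66 + 2.2 + 3.5 + 4.2 + 4.65
 = 21.91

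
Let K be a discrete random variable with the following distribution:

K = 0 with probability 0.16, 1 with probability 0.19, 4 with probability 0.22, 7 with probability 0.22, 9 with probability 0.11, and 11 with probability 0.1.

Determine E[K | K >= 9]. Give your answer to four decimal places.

P(K >= 9) = 0.11 + 0.1 = 0.21.
E[K | K >= 9] = [9·0.11 + 11·0.1] / 0.21
 = 2.09 / 0.21
 = 209/21

9.9524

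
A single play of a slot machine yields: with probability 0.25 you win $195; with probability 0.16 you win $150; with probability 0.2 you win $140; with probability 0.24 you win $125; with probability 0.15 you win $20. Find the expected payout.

E[payout] = 195·0.25 + 150·0.16 + 140·0.2 + 125·0.24 + 20·0.15
 = 48.75 + 24 + 28 + 30 + 3
 = 133.75

133.75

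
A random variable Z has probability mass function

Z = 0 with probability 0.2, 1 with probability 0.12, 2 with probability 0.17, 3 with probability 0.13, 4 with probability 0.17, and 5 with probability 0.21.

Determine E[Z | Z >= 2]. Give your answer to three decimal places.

P(Z >= 2) = 0.17 + 0.13 + 0.17 + 0.21 = 0.68.
E[Z | Z >= 2] = [2·0.17 + 3·0.13 + 4·0.17 + 5·0.21] / 0.68
 = 2.46 / 0.68
 = 123/34

3.618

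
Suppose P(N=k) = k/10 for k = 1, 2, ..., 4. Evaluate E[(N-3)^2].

E[(N-3)^2] = Σ (n-3)^2·P(N=n)
 = 4·1/10 + 1·1/5 + 0·3/10 + 1·2/5
 = 2/5 + 1/5 + 0 + 2/5
 = 1

1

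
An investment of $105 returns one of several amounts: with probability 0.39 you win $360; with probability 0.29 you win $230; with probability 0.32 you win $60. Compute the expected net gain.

121.3

E[payout] = 360·0.39 + 230·0.29 + 60·0.32
 = 140.4 + 66.7 + 19.2
 = 226.3
Net = 226.3 - 105 = 121.3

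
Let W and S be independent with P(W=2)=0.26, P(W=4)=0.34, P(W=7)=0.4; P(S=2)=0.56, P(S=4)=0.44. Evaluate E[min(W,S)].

2.6512

E[min(W,S)] = Σ_w Σ_s min(w,s) · P(W=w)P(S=s)
 = 2·0.1456 + 2·0.1144 + 2·0.1904 + 4·0.1496 + 2·0.224 + 4·0.176
 = 0.2912 + 0.2288 + 0.3808 + 0.5984 + 0.448 + 0.704
 = 2.6512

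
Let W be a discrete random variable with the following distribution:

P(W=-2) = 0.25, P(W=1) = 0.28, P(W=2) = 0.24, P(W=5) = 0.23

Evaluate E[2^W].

E[2^W] = Σ 2^w·P(W=w)
 = 0.25·0.25 + 2·0.28 + 4·0.24 + 32·0.23
 = 0.0625 + 0.56 + 0.96 + 7.36
 = 8.9425

8.9425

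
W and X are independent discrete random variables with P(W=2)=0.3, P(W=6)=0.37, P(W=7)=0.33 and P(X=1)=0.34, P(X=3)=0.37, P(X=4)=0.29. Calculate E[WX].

13.3893

E[WX] = Σ_w Σ_x wx · P(W=w)P(X=x)
 = 2·0.102 + 6·0.111 + 8·0.087 + 6·0.1258 + 18·0.1369 + 24·0.1073 + 7·0.1122 + 21·0.1221 + 28·0.0957
 = 0.204 + 0.666 + 0.696 + 0.7548 + 2.4642 + 2.5752 + 0.7854 + 2.5641 + 2.6796
 = 13.3893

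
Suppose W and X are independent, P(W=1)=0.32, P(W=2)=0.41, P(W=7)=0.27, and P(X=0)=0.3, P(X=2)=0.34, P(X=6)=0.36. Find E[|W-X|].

E[|W-X|] = Σ_w Σ_x |w-x| · P(W=w)P(X=x)
 = 1·0.096 + 1·0.1088 + 5·0.1152 + 2·0.123 + 0·0.1394 + 4·0.1476 + 7·0.081 + 5·0.0918 + 1·0.0972
 = 0.096 + 0.1088 + 0.576 + 0.246 + 0 + 0.5904 + 0.567 + 0.459 + 0.0972
 = 2.7404

2.7404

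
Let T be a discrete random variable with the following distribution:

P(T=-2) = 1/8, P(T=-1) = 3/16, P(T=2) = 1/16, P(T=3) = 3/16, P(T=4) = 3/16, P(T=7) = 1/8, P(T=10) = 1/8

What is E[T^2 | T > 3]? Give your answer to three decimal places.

P(T > 3) = 3/16 + 1/8 + 1/8 = 7/16.
E[T^2 | T > 3] = [16·3/16 + 49·1/8 + 100·1/8] / (7/16)
 = 173/8 / (7/16)
 = 346/7

49.429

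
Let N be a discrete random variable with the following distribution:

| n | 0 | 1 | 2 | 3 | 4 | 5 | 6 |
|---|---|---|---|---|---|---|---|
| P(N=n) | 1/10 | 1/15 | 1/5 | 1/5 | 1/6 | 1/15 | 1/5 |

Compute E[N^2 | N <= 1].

0.4

P(N <= 1) = 1/10 + 1/15 = 1/6.
E[N^2 | N <= 1] = [0·1/10 + 1·1/15] / (1/6)
 = 1/15 / (1/6)
 = 2/5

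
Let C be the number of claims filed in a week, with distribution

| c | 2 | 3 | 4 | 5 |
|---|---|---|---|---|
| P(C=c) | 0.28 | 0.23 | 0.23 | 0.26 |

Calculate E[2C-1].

E[2C-1] = Σ (2c-1)·P(C=c)
 = 3·0.28 + 5·0.23 + 7·0.23 + 9·0.26
 = 0.84 + 1.15 + 1.61 + 2.34
 = 5.94

5.94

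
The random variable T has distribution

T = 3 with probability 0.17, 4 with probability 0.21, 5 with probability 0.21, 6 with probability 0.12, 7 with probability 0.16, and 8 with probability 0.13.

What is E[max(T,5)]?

5.83

E[max(T,5)] = Σ max(t,5)·P(T=t)
 = 5·0.17 + 5·0.21 + 5·0.21 + 6·0.12 + 7·0.16 + 8·0.13
 = 0.85 + 1.05 + 1.05 + 0.72 + 1.12 + 1.04
 = 5.83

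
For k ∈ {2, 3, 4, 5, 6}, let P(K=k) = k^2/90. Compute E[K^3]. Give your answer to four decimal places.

E[K^3] = Σ k^3·P(K=k)
 = 8·2/45 + 27·1/10 + 64·8/45 + 125·5/18 + 216·2/5
 = 16/45 + 27/10 + 512/45 + 625/18 + 432/5
 = 1220/9

135.5556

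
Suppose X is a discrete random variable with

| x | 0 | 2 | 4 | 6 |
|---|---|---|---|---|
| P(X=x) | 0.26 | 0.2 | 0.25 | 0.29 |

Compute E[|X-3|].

2.1

E[|X-3|] = Σ |x-3|·P(X=x)
 = 3·0.26 + 1·0.2 + 1·0.25 + 3·0.29
 = 0.78 + 0.2 + 0.25 + 0.87
 = 2.1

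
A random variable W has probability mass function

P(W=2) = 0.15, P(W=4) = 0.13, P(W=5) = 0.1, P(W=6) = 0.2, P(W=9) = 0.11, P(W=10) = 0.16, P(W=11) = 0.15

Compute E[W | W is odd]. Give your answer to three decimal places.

8.722

P(W is odd) = 0.1 + 0.11 + 0.15 = 0.36.
E[W | W is odd] = [5·0.1 + 9·0.11 + 11·0.15] / 0.36
 = 3.14 / 0.36
 = 157/18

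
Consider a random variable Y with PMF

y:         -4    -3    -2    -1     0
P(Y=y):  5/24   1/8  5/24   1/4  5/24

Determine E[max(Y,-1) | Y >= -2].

-0.6875

P(Y >= -2) = 5/24 + 1/4 + 5/24 = 2/3.
E[max(Y,-1) | Y >= -2] = [(-1)·5/24 + (-1)·1/4 + 0·5/24] / (2/3)
 = -11/24 / (2/3)
 = -11/16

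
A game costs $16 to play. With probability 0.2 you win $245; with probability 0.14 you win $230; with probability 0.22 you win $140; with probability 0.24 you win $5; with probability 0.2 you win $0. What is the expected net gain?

E[payout] = 245·0.2 + 230·0.14 + 140·0.22 + 5·0.24 + 0·0.2
 = 49 + 32.2 + 30.8 + 1.2 + 0
 = 113.2
Net = 113.2 - 16 = 97.2

97.2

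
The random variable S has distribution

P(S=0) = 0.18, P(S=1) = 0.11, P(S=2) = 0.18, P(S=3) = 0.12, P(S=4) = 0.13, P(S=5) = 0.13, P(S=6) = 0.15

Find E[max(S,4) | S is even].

P(S is even) = 0.18 + 0.18 + 0.13 + 0.15 = 0.64.
E[max(S,4) | S is even] = [4·0.18 + 4·0.18 + 4·0.13 + 6·0.15] / 0.64
 = 2.86 / 0.64
 = 143/32

4.46875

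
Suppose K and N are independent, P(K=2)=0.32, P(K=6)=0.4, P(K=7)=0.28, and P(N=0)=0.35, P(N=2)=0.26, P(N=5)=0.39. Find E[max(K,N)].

E[max(K,N)] = Σ_k Σ_n max(k,n) · P(K=k)P(N=n)
 = 2·0.112 + 2·0.0832 + 5·0.1248 + 6·0.14 + 6·0.104 + 6·0.156 + 7·0.098 + 7·0.0728 + 7·0.1092
 = 0.224 + 0.1664 + 0.624 + 0.84 + 0.624 + 0.936 + 0.686 + 0.5096 + 0.7644
 = 5.3744

5.3744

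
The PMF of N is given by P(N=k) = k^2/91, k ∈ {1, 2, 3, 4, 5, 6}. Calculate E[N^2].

E[N^2] = Σ n^2·P(N=n)
 = 1·1/91 + 4·4/91 + 9·9/91 + 16·16/91 + 25·25/91 + 36·36/91
 = 1/91 + 16/91 + 81/91 + 256/91 + 625/91 + 1296/91
 = 25

25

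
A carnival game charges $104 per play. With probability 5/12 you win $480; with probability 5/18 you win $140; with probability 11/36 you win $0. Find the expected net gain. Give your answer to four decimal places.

134.8889

E[payout] = 480·5/12 + 140·5/18 + 0·11/36
 = 200 + 350/9 + 0
 = 2150/9
Net = 2150/9 - 104 = 1214/9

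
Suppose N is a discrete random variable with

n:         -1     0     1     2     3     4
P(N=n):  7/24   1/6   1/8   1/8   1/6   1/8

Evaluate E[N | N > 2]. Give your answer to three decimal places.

P(N > 2) = 1/6 + 1/8 = 7/24.
E[N | N > 2] = [3·1/6 + 4·1/8] / (7/24)
 = 1 / (7/24)
 = 24/7

3.429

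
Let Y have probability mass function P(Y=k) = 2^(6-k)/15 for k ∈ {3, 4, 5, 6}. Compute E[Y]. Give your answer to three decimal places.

3.733

E[Y] = Σ y·P(Y=y)
 = 3·8/15 + 4·4/15 + 5·2/15 + 6·1/15
 = 8/5 + 16/15 + 2/3 + 2/5
 = 56/15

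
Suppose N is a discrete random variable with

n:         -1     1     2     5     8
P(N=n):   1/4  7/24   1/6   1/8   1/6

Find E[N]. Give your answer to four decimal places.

E[N] = Σ n·P(N=n)
 = (-1)·1/4 + 1·7/24 + 2·1/6 + 5·1/8 + 8·1/6
 = (-1/4) + 7/24 + 1/3 + 5/8 + 4/3
 = 7/3

2.3333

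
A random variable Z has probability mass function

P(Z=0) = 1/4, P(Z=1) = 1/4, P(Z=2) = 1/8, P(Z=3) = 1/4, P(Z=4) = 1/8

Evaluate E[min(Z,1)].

0.75

E[min(Z,1)] = Σ min(z,1)·P(Z=z)
 = 0·1/4 + 1·1/4 + 1·1/8 + 1·1/4 + 1·1/8
 = 0 + 1/4 + 1/8 + 1/4 + 1/8
 = 3/4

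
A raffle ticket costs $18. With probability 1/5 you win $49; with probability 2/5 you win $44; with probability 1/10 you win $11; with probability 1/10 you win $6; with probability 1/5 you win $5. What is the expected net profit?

12.1

E[payout] = 49·1/5 + 44·2/5 + 11·1/10 + 6·1/10 + 5·1/5
 = 49/5 + 88/5 + 11/10 + 3/5 + 1
 = 301/10
Net = 301/10 - 18 = 121/10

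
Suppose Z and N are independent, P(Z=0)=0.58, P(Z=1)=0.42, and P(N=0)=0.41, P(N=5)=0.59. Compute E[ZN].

E[ZN] = Σ_z Σ_n zn · P(Z=z)P(N=n)
 = 0·0.2378 + 0·0.3422 + 0·0.1722 + 5·0.2478
 = 0 + 0 + 0 + 1.239
 = 1.239

1.239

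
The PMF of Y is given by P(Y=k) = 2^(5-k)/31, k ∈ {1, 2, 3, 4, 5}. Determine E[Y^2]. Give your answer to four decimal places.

E[Y^2] = Σ y^2·P(Y=y)
 = 1·16/31 + 4·8/31 + 9·4/31 + 16·2/31 + 25·1/31
 = 16/31 + 32/31 + 36/31 + 32/31 + 25/31
 = 141/31

4.5484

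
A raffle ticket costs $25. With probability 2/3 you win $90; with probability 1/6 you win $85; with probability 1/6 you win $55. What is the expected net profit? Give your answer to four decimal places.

58.3333

E[payout] = 90·2/3 + 85·1/6 + 55·1/6
 = 60 + 85/6 + 55/6
 = 250/3
Net = 250/3 - 25 = 175/3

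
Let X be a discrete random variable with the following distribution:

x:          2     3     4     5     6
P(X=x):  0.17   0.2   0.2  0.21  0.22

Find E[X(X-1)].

14.74

E[X(X-1)] = Σ x(x-1)·P(X=x)
 = 2·0.17 + 6·0.2 + 12·0.2 + 20·0.21 + 30·0.22
 = 0.34 + 1.2 + 2.4 + 4.2 + 6.6
 = 14.74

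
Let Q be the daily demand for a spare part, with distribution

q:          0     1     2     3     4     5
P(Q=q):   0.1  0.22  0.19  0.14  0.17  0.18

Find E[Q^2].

9.46

E[Q^2] = Σ q^2·P(Q=q)
 = 0·0.1 + 1·0.22 + 4·0.19 + 9·0.14 + 16·0.17 + 25·0.18
 = 0 + 0.22 + 0.76 + 1.26 + 2.72 + 4.5
 = 9.46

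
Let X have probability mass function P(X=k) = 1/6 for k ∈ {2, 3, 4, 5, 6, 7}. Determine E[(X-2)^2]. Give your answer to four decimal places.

E[(X-2)^2] = Σ (x-2)^2·P(X=x)
 = 0·1/6 + 1·1/6 + 4·1/6 + 9·1/6 + 16·1/6 + 25·1/6
 = 0 + 1/6 + 2/3 + 3/2 + 8/3 + 25/6
 = 55/6

9.1667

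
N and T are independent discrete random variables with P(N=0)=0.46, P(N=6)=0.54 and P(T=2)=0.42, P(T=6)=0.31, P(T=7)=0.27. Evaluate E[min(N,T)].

2.3328

E[min(N,T)] = Σ_n Σ_t min(n,t) · P(N=n)P(T=t)
 = 0·0.1932 + 0·0.1426 + 0·0.1242 + 2·0.2268 + 6·0.1674 + 6·0.1458
 = 0 + 0 + 0 + 0.4536 + 1.0044 + 0.8748
 = 2.3328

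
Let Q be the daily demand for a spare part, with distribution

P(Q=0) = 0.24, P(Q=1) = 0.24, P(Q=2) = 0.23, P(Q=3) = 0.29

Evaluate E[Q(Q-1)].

E[Q(Q-1)] = Σ q(q-1)·P(Q=q)
 = 0·0.24 + 0·0.24 + 2·0.23 + 6·0.29
 = 0 + 0 + 0.46 + 1.74
 = 2.2

2.2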